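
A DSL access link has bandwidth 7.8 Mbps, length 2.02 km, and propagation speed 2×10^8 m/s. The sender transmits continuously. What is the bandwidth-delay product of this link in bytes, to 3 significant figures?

9.85 bytes

Propagation delay = 2020 / 200000000 = 1.01e-05 s.
BDP = R × t_prop = 7800000 × 1.01e-05 = 78.78 bits.
In bytes: 78.78/8 = 9.85 bytes.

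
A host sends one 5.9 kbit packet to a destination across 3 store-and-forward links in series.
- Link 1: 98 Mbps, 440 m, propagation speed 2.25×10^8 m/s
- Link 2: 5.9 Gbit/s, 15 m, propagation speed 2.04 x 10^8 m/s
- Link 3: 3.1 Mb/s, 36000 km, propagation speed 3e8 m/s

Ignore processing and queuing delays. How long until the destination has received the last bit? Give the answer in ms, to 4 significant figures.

L = 5900 bits.
Transmission delays (L/R per hop): 0.0602041, 0.001, 1.90323 ms; sum = 1.96443 ms.
Propagation delays (d/s per hop): 0.00195556, 7.35294e-05, 120 ms; sum = 120.002 ms.
End-to-end = 122.0 ms.

122.0 ms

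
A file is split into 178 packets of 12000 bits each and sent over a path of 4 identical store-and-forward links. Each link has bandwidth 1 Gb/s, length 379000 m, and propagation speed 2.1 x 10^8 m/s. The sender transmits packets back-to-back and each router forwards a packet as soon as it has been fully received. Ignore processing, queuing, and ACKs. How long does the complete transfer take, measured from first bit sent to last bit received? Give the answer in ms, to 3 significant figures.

9.39 ms

Per-hop transmission t_tx = L/R = 12000/1000000000 = 0.012 ms.
Per-hop propagation t_prop = 379000/210000000 = 1.80476 ms.
Pipeline fill: first packet needs 4·t_tx to clear all hops; remaining 177 packets each add one t_tx.
Total = (4+178-1)·t_tx + 4·t_prop = 181·0.012 + 4·1.80476 = 9.39 ms.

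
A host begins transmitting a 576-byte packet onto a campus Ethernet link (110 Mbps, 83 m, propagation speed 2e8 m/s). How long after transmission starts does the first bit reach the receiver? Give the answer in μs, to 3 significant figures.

0.415 μs

First bit experiences only propagation delay: d/s = 83/200000000 = 0.415 μs.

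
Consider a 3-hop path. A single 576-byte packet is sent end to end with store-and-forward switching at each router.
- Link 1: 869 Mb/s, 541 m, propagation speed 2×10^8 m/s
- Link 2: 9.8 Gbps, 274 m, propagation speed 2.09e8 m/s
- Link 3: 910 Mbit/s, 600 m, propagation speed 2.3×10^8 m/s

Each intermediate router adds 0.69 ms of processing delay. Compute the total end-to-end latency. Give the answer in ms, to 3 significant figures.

1.40 ms

L = 576 × 8 = 4608 bits.
Transmission delays (L/R per hop): 0.00530265, 0.000470204, 0.00506374 ms; sum = 0.0108366 ms.
Propagation delays (d/s per hop): 0.002705, 0.001311, 0.0026087 ms; sum = 0.0066247 ms.
Processing at 2 router(s): 2 × 0.69 ms = 1.38 ms.
End-to-end = 1.40 ms.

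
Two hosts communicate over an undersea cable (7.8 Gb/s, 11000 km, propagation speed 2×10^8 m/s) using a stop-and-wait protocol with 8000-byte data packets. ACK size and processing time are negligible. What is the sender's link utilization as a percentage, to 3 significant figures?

0.00746 %

t_tx = L/R = 64000/7800000000 = 8.20513e-06 s.
t_prop = 11000000/200000000 = 0.055 s; RTT = 0.11 s.
Cycle = t_tx + RTT = 0.110008 s.
Utilization = t_tx / cycle = 8.20513e-06/0.110008 = 0.00746 %.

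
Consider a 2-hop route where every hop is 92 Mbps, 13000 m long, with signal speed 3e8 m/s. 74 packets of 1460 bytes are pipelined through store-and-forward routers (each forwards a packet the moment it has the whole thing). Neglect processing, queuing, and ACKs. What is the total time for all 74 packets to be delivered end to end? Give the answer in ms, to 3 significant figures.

9.61 ms

Per-hop transmission t_tx = L/R = 11680/92000000 = 0.126957 ms.
Per-hop propagation t_prop = 13000/300000000 = 0.0433333 ms.
Pipeline fill: first packet needs 2·t_tx to clear all hops; remaining 73 packets each add one t_tx.
Total = (2+74-1)·t_tx + 2·t_prop = 75·0.126957 + 2·0.0433333 = 9.61 ms.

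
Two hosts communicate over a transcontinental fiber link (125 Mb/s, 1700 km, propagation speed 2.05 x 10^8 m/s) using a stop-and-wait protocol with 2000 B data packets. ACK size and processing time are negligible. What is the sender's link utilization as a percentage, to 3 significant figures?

t_tx = L/R = 16000/125000000 = 0.000128 s.
t_prop = 1700000/2.05e+08 = 0.00829268 s; RTT = 0.0165854 s.
Cycle = t_tx + RTT = 0.0167134 s.
Utilization = t_tx / cycle = 0.000128/0.0167134 = 0.766 %.

0.766 %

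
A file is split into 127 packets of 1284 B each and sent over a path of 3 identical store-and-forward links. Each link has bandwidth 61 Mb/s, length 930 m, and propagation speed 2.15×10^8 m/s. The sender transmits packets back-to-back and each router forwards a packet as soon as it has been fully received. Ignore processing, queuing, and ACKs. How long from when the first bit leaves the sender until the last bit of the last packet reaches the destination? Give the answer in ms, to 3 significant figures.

21.7 ms

Per-hop transmission t_tx = L/R = 10272/61000000 = 0.168393 ms.
Per-hop propagation t_prop = 930/215000000 = 0.00432558 ms.
Pipeline fill: first packet needs 3·t_tx to clear all hops; remaining 126 packets each add one t_tx.
Total = (3+127-1)·t_tx + 3·t_prop = 129·0.168393 + 3·0.00432558 = 21.7 ms.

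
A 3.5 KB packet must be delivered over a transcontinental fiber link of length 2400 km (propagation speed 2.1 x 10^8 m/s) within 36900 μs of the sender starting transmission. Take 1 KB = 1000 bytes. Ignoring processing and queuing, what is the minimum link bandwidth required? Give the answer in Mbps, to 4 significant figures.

L = 28000 bits.
Propagation delay = 2400000 / 210000000 = 11428.6 μs.
Transmission budget = 36900 − 11428.6 = 25471.4 μs.
R ≥ L / t_tx = 28000 bits / 0.0254714 s = 1.099 Mbps.

1.099 Mbps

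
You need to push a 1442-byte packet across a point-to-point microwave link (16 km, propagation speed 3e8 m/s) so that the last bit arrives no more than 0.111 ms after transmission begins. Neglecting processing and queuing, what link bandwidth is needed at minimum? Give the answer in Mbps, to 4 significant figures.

200.0 Mbps

L = 11536 bits.
Propagation delay = 16000 / 300000000 = 0.0533333 ms.
Transmission budget = 0.111 − 0.0533333 = 0.0576667 ms.
R ≥ L / t_tx = 11536 bits / 5.76667e-05 s = 200.0 Mbps.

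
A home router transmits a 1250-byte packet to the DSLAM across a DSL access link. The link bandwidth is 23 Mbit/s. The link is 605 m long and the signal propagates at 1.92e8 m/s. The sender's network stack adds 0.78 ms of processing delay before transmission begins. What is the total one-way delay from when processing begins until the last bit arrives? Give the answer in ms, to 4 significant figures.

L = 1250 × 8 = 10000 bits.
Transmission delay = L/R = 10000 / 23000000 = 0.434783 ms.
Propagation delay = d/s = 605 m / 192000000 m/s = 0.00315104 ms.
Plus processing delay 0.78 ms = 0.78 ms.
Total = 1.218 ms.

1.218 ms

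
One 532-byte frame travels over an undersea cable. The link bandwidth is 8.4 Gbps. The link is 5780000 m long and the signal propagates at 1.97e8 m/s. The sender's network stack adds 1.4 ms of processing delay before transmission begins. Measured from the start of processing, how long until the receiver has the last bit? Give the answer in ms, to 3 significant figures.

30.7 ms

L = 532 × 8 = 4256 bits.
Transmission delay = L/R = 4256 / 8400000000 = 0.000506667 ms.
Propagation delay = d/s = 5780000 m / 197000000 m/s = 29.3401 ms.
Plus processing delay 1.4 ms = 1.4 ms.
Total = 30.7 ms.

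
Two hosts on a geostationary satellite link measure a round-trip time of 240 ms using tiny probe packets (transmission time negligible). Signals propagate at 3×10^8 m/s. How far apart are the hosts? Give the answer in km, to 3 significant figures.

36000 km

One-way propagation = RTT/2 = 120 ms.
d = s × t = 300000000 × 0.12 = 36000 km.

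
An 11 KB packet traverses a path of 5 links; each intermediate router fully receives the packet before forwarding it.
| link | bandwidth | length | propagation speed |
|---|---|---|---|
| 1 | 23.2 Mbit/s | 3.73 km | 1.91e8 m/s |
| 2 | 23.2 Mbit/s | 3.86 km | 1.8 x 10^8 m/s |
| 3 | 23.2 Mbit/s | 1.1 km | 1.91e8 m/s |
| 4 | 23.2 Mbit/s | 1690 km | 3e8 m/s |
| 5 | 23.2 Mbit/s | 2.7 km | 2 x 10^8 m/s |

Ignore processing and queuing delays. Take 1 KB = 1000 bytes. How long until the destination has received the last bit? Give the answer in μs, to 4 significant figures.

L = 88000 bits.
Transmission delay per hop = L/R = 88000/23200000 = 3793.1 μs; 5 hops → 18965.5 μs.
Propagation delays (d/s per hop): 19.5288, 21.4444, 5.75916, 5633.33, 13.5 μs; sum = 5693.57 μs.
End-to-end = 24660 μs.

24660 μs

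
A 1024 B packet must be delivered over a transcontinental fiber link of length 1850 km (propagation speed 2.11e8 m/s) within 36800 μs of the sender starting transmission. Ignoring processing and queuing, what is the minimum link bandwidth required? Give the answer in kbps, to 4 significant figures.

L = 8192 bits.
Propagation delay = 1850000 / 211000000 = 8767.77 μs.
Transmission budget = 36800 − 8767.77 = 28032.2 μs.
R ≥ L / t_tx = 8192 bits / 0.0280322 s = 292.2 kbps.

292.2 kbps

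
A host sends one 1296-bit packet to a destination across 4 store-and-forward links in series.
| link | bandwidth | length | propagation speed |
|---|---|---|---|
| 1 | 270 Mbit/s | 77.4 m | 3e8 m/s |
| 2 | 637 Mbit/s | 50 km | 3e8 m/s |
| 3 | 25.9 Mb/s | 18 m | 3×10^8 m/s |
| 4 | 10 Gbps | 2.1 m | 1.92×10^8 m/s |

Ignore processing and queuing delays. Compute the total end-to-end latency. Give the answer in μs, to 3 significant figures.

224 μs

Transmission delays (L/R per hop): 4.8, 2.03454, 50.0386, 0.1296 μs; sum = 57.0027 μs.
Propagation delays (d/s per hop): 0.258, 166.667, 0.06, 0.0109375 μs; sum = 166.996 μs.
End-to-end = 224 μs.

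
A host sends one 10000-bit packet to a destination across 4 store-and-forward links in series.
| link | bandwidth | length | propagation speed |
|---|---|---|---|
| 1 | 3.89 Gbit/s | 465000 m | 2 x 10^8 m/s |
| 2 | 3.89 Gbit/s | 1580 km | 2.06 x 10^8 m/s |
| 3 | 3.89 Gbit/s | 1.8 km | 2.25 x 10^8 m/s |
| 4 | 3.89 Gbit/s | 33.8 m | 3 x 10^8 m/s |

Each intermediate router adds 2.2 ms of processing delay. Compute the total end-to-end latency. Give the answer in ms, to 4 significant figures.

Transmission delay per hop = L/R = 10000/3890000000 = 0.00257069 ms; 4 hops → 0.0102828 ms.
Propagation delays (d/s per hop): 2.325, 7.6699, 0.008, 0.000112667 ms; sum = 10.003 ms.
Processing at 3 router(s): 3 × 2.2 ms = 6.6 ms.
End-to-end = 16.61 ms.

16.61 ms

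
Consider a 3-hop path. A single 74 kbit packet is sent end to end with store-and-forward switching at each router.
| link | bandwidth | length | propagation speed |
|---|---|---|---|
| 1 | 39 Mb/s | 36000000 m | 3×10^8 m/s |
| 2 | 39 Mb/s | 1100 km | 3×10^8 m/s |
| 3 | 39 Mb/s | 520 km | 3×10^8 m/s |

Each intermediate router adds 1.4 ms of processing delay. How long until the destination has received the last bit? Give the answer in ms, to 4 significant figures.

L = 74000 bits.
Transmission delay per hop = L/R = 74000/39000000 = 1.89744 ms; 3 hops → 5.69231 ms.
Propagation delays (d/s per hop): 120, 3.66667, 1.73333 ms; sum = 125.4 ms.
Processing at 2 router(s): 2 × 1.4 ms = 2.8 ms.
End-to-end = 133.9 ms.

133.9 ms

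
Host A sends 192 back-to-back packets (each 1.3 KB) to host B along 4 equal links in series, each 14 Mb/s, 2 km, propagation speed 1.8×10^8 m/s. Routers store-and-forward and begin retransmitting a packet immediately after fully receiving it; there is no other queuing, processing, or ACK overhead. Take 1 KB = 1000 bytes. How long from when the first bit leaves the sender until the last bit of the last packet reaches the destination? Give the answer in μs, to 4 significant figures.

144900 μs

Per-hop transmission t_tx = L/R = 10400/14000000 = 742.857 μs.
Per-hop propagation t_prop = 2000/180000000 = 11.1111 μs.
Pipeline fill: first packet needs 4·t_tx to clear all hops; remaining 191 packets each add one t_tx.
Total = (4+192-1)·t_tx + 4·t_prop = 195·742.857 + 4·11.1111 = 144900 μs.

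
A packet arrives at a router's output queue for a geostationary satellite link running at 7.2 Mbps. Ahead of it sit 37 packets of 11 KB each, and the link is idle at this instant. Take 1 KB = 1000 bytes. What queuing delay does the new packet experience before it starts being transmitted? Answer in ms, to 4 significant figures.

Each queued packet: L/R = 88000/7200000 = 12.2222 ms.
37 queued → 452.222 ms.
Queuing delay = 452.2 ms.

452.2 ms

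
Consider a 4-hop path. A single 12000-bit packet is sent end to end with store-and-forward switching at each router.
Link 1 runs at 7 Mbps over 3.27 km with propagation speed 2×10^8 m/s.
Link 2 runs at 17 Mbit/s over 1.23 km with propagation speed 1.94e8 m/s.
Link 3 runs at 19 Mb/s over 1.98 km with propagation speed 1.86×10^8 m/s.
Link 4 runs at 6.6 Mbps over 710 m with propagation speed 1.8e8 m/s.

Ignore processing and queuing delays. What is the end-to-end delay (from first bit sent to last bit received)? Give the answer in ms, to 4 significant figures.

Transmission delays (L/R per hop): 1.71429, 0.705882, 0.631579, 1.81818 ms; sum = 4.86993 ms.
Propagation delays (d/s per hop): 0.01635, 0.00634021, 0.0106452, 0.00394444 ms; sum = 0.0372798 ms.
End-to-end = 4.907 ms.

4.907 ms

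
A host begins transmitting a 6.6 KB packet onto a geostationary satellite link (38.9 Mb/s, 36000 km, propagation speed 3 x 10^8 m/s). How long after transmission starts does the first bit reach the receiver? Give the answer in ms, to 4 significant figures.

First bit experiences only propagation delay: d/s = 36000000/300000000 = 120.0 ms.

120.0 ms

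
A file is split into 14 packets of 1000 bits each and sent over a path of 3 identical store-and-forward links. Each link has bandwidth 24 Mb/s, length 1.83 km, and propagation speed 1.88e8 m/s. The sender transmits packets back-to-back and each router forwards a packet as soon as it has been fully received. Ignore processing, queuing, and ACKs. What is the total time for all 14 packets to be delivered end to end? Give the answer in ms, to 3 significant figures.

0.696 ms

Per-hop transmission t_tx = L/R = 1000/24000000 = 0.0416667 ms.
Per-hop propagation t_prop = 1830/188000000 = 0.00973404 ms.
Pipeline fill: first packet needs 3·t_tx to clear all hops; remaining 13 packets each add one t_tx.
Total = (3+14-1)·t_tx + 3·t_prop = 16·0.0416667 + 3·0.00973404 = 0.696 ms.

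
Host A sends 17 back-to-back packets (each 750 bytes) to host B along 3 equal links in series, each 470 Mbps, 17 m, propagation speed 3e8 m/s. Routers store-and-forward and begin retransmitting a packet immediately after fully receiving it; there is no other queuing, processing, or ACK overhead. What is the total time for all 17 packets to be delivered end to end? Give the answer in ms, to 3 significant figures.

0.243 ms

Per-hop transmission t_tx = L/R = 6000/470000000 = 0.012766 ms.
Per-hop propagation t_prop = 17/300000000 = 5.66667e-05 ms.
Pipeline fill: first packet needs 3·t_tx to clear all hops; remaining 16 packets each add one t_tx.
Total = (3+17-1)·t_tx + 3·t_prop = 19·0.012766 + 3·5.66667e-05 = 0.243 ms.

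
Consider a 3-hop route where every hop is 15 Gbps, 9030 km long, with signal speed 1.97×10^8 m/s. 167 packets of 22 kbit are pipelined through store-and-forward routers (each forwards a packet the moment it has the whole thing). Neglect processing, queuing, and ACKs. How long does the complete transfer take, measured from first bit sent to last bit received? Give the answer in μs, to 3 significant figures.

138000 μs

Per-hop transmission t_tx = L/R = 22000/15000000000 = 1.46667 μs.
Per-hop propagation t_prop = 9030000/197000000 = 45837.6 μs.
Pipeline fill: first packet needs 3·t_tx to clear all hops; remaining 166 packets each add one t_tx.
Total = (3+167-1)·t_tx + 3·t_prop = 169·1.46667 + 3·45837.6 = 138000 μs.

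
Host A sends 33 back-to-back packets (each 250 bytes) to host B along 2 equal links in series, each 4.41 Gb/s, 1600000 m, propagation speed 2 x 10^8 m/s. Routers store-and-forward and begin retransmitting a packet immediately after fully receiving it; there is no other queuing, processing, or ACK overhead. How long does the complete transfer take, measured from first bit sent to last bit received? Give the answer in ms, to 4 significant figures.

16.02 ms

Per-hop transmission t_tx = L/R = 2000/4410000000 = 0.000453515 ms.
Per-hop propagation t_prop = 1600000/200000000 = 8 ms.
Pipeline fill: first packet needs 2·t_tx to clear all hops; remaining 32 packets each add one t_tx.
Total = (2+33-1)·t_tx + 2·t_prop = 34·0.000453515 + 2·8 = 16.02 ms.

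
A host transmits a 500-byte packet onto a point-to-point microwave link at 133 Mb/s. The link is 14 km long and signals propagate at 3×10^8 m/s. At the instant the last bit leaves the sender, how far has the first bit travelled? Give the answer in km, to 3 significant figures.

9.02 km

t_tx = L/R = 4000/133000000 = 3.00752e-05 s.
Distance = s × t_tx = 300000000 × 3.00752e-05 = 9.02 km.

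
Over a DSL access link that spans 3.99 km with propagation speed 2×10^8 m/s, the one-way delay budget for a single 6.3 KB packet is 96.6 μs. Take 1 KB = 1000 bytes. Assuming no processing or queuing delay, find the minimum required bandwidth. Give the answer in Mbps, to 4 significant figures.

657.5 Mbps

L = 50400 bits.
Propagation delay = 3990 / 200000000 = 19.95 μs.
Transmission budget = 96.6 − 19.95 = 76.65 μs.
R ≥ L / t_tx = 50400 bits / 7.665e-05 s = 657.5 Mbps.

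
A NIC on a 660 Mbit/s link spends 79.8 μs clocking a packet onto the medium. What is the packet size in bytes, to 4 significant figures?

6584 bytes

L = R × t_tx = 660000000 b/s × 7.98e-05 s = 52668 bits.
In bytes: 52668 / 8 = 6584 bytes.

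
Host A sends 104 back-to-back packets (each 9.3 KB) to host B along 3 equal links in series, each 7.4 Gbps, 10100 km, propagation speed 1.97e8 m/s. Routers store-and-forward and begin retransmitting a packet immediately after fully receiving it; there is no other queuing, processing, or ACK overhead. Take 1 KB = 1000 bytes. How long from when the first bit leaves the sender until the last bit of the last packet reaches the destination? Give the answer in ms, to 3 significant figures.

Per-hop transmission t_tx = L/R = 74400/7400000000 = 0.0100541 ms.
Per-hop propagation t_prop = 10100000/197000000 = 51.269 ms.
Pipeline fill: first packet needs 3·t_tx to clear all hops; remaining 103 packets each add one t_tx.
Total = (3+104-1)·t_tx + 3·t_prop = 106·0.0100541 + 3·51.269 = 155 ms.

155 ms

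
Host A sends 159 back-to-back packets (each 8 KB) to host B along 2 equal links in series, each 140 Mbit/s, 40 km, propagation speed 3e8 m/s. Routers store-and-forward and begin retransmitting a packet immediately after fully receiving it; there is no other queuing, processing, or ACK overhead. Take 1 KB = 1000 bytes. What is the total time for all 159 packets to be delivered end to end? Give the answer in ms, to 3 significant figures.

73.4 ms

Per-hop transmission t_tx = L/R = 64000/140000000 = 0.457143 ms.
Per-hop propagation t_prop = 40000/300000000 = 0.133333 ms.
Pipeline fill: first packet needs 2·t_tx to clear all hops; remaining 158 packets each add one t_tx.
Total = (2+159-1)·t_tx + 2·t_prop = 160·0.457143 + 2·0.133333 = 73.4 ms.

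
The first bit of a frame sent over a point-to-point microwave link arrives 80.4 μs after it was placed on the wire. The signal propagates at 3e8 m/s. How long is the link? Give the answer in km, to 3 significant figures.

24.1 km

d = s × t_prop = 300000000 × 8.04e-05 = 24.1 km.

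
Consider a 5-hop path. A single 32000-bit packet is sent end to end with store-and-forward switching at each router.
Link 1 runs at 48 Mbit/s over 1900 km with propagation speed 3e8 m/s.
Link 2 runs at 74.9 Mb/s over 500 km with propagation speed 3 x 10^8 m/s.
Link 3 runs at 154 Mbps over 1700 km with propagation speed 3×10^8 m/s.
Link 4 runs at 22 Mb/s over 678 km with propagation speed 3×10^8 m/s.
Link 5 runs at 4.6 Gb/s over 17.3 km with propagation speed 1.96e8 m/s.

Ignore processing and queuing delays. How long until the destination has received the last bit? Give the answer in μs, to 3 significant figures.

18800 μs

Transmission delays (L/R per hop): 666.667, 427.236, 207.792, 1454.55, 6.95652 μs; sum = 2763.2 μs.
Propagation delays (d/s per hop): 6333.33, 1666.67, 5666.67, 2260, 88.2653 μs; sum = 16014.9 μs.
End-to-end = 18800 μs.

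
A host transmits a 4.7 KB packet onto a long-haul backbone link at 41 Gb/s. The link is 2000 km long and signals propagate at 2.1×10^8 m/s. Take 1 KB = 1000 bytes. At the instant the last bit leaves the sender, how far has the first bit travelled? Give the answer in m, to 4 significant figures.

t_tx = L/R = 37600/41000000000 = 9.17073e-07 s.
Distance = s × t_tx = 210000000 × 9.17073e-07 = 192.6 m.

192.6 m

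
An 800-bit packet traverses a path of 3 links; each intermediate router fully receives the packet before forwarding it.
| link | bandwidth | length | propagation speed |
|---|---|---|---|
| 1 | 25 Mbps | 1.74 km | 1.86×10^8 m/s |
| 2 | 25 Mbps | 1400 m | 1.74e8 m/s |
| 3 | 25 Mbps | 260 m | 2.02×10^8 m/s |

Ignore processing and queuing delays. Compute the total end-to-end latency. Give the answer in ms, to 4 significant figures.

Transmission delay per hop = L/R = 800/25000000 = 0.032 ms; 3 hops → 0.096 ms.
Propagation delays (d/s per hop): 0.00935484, 0.00804598, 0.00128713 ms; sum = 0.0186879 ms.
End-to-end = 0.1147 ms.

0.1147 ms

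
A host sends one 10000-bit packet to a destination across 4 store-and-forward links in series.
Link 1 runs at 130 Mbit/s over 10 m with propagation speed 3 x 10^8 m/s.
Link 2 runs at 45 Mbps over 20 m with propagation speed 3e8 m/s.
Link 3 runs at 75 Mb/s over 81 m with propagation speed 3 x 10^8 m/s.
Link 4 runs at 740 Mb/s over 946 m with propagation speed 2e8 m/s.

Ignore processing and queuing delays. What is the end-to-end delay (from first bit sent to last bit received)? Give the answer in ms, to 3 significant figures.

Transmission delays (L/R per hop): 0.0769231, 0.222222, 0.133333, 0.0135135 ms; sum = 0.445992 ms.
Propagation delays (d/s per hop): 3.33333e-05, 6.66667e-05, 0.00027, 0.00473 ms; sum = 0.0051 ms.
End-to-end = 0.451 ms.

0.451 ms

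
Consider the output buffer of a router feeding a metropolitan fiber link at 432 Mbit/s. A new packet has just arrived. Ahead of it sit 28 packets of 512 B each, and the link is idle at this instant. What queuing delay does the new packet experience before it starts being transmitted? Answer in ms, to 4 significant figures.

0.2655 ms

Each queued packet: L/R = 4096/432000000 = 0.00948148 ms.
28 queued → 0.265481 ms.
Queuing delay = 0.2655 ms.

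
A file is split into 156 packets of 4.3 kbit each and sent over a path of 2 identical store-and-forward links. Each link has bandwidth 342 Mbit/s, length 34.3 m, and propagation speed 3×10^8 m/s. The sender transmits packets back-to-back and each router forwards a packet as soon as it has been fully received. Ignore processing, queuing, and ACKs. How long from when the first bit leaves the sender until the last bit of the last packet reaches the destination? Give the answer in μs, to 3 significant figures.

Per-hop transmission t_tx = L/R = 4300/342000000 = 12.5731 μs.
Per-hop propagation t_prop = 34.3/300000000 = 0.114333 μs.
Pipeline fill: first packet needs 2·t_tx to clear all hops; remaining 155 packets each add one t_tx.
Total = (2+156-1)·t_tx + 2·t_prop = 157·12.5731 + 2·0.114333 = 1970 μs.

1970 μs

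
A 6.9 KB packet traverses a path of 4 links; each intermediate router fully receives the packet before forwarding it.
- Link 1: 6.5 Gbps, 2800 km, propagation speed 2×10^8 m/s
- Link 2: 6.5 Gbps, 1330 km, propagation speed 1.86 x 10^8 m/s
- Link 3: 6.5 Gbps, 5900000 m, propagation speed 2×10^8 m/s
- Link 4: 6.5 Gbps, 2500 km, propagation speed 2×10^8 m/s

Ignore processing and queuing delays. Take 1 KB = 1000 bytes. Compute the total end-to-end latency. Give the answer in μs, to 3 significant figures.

63200 μs

L = 55200 bits.
Transmission delay per hop = L/R = 55200/6500000000 = 8.49231 μs; 4 hops → 33.9692 μs.
Propagation delays (d/s per hop): 14000, 7150.54, 29500, 12500 μs; sum = 63150.5 μs.
End-to-end = 63200 μs.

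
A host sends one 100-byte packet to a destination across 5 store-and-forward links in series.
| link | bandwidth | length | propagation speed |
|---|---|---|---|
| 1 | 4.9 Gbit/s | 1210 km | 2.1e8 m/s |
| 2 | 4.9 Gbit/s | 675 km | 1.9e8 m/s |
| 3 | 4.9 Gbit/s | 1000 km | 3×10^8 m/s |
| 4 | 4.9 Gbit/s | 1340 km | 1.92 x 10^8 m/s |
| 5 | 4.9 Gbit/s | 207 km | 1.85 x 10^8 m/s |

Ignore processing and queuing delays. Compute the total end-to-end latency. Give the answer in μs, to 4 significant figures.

20750 μs

L = 100 × 8 = 800 bits.
Transmission delay per hop = L/R = 800/4900000000 = 0.163265 μs; 5 hops → 0.816327 μs.
Propagation delays (d/s per hop): 5761.9, 3552.63, 3333.33, 6979.17, 1118.92 μs; sum = 20746 μs.
End-to-end = 20750 μs.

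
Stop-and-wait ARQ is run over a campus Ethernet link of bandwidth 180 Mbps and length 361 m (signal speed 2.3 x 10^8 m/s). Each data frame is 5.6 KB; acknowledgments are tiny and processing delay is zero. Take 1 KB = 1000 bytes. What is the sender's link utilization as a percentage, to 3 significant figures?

t_tx = L/R = 44800/180000000 = 0.000248889 s.
t_prop = 361/2.3e+08 = 1.56957e-06 s; RTT = 3.13913e-06 s.
Cycle = t_tx + RTT = 0.000252028 s.
Utilization = t_tx / cycle = 0.000248889/0.000252028 = 98.8 %.

98.8 %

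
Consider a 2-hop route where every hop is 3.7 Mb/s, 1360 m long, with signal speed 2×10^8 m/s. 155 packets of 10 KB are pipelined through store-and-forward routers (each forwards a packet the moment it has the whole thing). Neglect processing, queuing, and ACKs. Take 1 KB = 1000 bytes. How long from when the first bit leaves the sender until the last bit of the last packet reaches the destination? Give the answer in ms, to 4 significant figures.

3373 ms

Per-hop transmission t_tx = L/R = 80000/3700000 = 21.6216 ms.
Per-hop propagation t_prop = 1360/200000000 = 0.0068 ms.
Pipeline fill: first packet needs 2·t_tx to clear all hops; remaining 154 packets each add one t_tx.
Total = (2+155-1)·t_tx + 2·t_prop = 156·21.6216 + 2·0.0068 = 3373 ms.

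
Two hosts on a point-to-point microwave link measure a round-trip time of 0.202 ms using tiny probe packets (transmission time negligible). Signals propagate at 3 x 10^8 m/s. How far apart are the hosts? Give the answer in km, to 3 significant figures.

30.3 km

One-way propagation = RTT/2 = 0.101 ms.
d = s × t = 300000000 × 0.000101 = 30.3 km.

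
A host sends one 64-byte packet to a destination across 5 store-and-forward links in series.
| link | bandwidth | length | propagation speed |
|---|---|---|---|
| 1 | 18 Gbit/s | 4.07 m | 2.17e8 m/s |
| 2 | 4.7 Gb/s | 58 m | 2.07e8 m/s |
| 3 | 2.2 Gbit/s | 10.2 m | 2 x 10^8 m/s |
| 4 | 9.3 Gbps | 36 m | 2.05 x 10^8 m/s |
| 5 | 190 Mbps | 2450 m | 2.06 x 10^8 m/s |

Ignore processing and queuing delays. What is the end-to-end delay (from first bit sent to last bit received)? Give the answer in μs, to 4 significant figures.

15.54 μs

L = 64 × 8 = 512 bits.
Transmission delays (L/R per hop): 0.0284444, 0.108936, 0.232727, 0.0550538, 2.69474 μs; sum = 3.1199 μs.
Propagation delays (d/s per hop): 0.0187558, 0.280193, 0.051, 0.17561, 11.8932 μs; sum = 12.4188 μs.
End-to-end = 15.54 μs.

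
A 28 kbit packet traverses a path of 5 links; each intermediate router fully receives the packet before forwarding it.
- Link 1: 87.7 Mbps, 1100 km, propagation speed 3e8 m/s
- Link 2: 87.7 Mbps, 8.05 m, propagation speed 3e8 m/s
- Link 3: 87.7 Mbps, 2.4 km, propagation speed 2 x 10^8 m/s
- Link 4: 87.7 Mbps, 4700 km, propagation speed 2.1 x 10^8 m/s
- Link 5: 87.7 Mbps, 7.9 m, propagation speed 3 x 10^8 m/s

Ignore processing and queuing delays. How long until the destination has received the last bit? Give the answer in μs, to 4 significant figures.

L = 28000 bits.
Transmission delay per hop = L/R = 28000/87700000 = 319.27 μs; 5 hops → 1596.35 μs.
Propagation delays (d/s per hop): 3666.67, 0.0268333, 12, 22381, 0.0263333 μs; sum = 26059.7 μs.
End-to-end = 27660 μs.

27660 μs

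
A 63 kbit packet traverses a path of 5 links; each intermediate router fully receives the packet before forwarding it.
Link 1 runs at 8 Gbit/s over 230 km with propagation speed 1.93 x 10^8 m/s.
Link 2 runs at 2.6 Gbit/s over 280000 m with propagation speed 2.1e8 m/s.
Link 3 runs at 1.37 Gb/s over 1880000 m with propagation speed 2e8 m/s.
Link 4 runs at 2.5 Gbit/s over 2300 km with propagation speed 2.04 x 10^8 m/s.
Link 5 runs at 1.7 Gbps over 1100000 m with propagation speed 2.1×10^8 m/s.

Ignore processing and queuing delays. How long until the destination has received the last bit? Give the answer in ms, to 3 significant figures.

L = 63000 bits.
Transmission delays (L/R per hop): 0.007875, 0.0242308, 0.0459854, 0.0252, 0.0370588 ms; sum = 0.14035 ms.
Propagation delays (d/s per hop): 1.19171, 1.33333, 9.4, 11.2745, 5.2381 ms; sum = 28.4376 ms.
End-to-end = 28.6 ms.

28.6 ms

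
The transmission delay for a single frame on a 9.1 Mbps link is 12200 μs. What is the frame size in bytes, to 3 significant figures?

L = R × t_tx = 9100000 b/s × 0.0122 s = 111020 bits.
In bytes: 111020 / 8 = 13900 bytes.

13900 bytes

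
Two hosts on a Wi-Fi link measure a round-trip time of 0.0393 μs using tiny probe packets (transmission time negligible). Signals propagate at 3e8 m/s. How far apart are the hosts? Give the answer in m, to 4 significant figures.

5.895 m

One-way propagation = RTT/2 = 0.01965 μs.
d = s × t = 300000000 × 1.965e-08 = 5.895 m.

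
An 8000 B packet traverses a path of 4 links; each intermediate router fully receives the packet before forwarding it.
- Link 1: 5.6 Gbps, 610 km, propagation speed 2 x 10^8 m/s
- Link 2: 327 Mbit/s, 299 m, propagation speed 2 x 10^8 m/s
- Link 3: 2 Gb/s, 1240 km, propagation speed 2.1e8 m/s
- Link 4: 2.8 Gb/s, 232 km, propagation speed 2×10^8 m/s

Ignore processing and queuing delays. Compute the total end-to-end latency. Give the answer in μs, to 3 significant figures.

10400 μs

L = 8000 × 8 = 64000 bits.
Transmission delays (L/R per hop): 11.4286, 195.719, 32, 22.8571 μs; sum = 262.004 μs.
Propagation delays (d/s per hop): 3050, 1.495, 5904.76, 1160 μs; sum = 10116.3 μs.
End-to-end = 10400 μs.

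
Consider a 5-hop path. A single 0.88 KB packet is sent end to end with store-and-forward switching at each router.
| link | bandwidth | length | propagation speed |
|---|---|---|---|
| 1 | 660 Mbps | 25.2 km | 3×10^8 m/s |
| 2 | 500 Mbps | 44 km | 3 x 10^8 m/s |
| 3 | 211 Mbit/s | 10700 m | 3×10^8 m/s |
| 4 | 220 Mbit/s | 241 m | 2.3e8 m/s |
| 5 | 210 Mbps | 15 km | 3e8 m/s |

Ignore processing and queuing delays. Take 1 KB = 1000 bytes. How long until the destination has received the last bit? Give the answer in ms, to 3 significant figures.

0.441 ms

L = 7040 bits.
Transmission delays (L/R per hop): 0.0106667, 0.01408, 0.0333649, 0.032, 0.0335238 ms; sum = 0.123635 ms.
Propagation delays (d/s per hop): 0.084, 0.146667, 0.0356667, 0.00104783, 0.05 ms; sum = 0.317381 ms.
End-to-end = 0.441 ms.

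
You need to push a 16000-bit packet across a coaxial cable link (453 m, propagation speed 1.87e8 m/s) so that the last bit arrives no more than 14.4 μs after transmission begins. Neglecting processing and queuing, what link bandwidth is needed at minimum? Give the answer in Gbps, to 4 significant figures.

Propagation delay = 453 / 187000000 = 2.42246 μs.
Transmission budget = 14.4 − 2.42246 = 11.9775 μs.
R ≥ L / t_tx = 16000 bits / 1.19775e-05 s = 1.336 Gbps.

1.336 Gbps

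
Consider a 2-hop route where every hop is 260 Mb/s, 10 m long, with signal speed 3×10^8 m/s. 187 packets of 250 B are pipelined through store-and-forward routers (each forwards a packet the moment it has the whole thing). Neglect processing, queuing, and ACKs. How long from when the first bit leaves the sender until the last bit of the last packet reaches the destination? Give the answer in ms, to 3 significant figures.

Per-hop transmission t_tx = L/R = 2000/260000000 = 0.00769231 ms.
Per-hop propagation t_prop = 10/300000000 = 3.33333e-05 ms.
Pipeline fill: first packet needs 2·t_tx to clear all hops; remaining 186 packets each add one t_tx.
Total = (2+187-1)·t_tx + 2·t_prop = 188·0.00769231 + 2·3.33333e-05 = 1.45 ms.

1.45 ms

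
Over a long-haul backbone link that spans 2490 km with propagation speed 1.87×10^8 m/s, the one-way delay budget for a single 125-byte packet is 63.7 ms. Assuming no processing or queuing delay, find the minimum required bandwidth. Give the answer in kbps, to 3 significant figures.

L = 1000 bits.
Propagation delay = 2490000 / 187000000 = 13.3155 ms.
Transmission budget = 63.7 − 13.3155 = 50.3845 ms.
R ≥ L / t_tx = 1000 bits / 0.0503845 s = 19.8 kbps.

19.8 kbps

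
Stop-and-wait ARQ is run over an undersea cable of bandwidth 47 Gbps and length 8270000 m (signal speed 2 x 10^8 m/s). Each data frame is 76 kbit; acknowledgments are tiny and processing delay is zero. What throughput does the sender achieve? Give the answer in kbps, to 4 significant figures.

t_tx = L/R = 76000/47000000000 = 1.61702e-06 s.
t_prop = 8270000/200000000 = 0.04135 s; RTT = 0.0827 s.
Cycle = t_tx + RTT = 0.0827016 s.
Throughput = L / cycle = 76000 / 0.0827016 = 919.0 kbps.

919.0 kbps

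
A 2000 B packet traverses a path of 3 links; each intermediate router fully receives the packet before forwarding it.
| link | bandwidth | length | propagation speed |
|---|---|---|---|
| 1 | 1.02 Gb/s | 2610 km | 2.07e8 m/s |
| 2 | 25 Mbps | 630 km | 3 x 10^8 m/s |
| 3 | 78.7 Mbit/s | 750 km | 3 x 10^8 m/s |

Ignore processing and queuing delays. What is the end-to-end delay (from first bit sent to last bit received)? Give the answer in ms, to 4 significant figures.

18.07 ms

L = 2000 × 8 = 16000 bits.
Transmission delays (L/R per hop): 0.0156863, 0.64, 0.203304 ms; sum = 0.85899 ms.
Propagation delays (d/s per hop): 12.6087, 2.1, 2.5 ms; sum = 17.2087 ms.
End-to-end = 18.07 ms.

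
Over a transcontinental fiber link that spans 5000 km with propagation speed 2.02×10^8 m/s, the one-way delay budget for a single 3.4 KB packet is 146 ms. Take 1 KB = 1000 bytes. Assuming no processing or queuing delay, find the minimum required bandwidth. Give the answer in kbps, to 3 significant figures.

L = 27200 bits.
Propagation delay = 5000000 / 202000000 = 24.7525 ms.
Transmission budget = 146 − 24.7525 = 121.248 ms.
R ≥ L / t_tx = 27200 bits / 0.121248 s = 224 kbps.

224 kbps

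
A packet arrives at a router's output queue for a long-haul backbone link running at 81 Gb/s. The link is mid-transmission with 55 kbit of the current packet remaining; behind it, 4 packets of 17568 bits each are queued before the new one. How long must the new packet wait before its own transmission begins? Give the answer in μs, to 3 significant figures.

1.55 μs

Each queued packet: L/R = 17568/81000000000 = 0.216889 μs.
4 queued → 0.867556 μs.
Plus remaining 55000 bits of current packet: 0.679012 μs.
Queuing delay = 1.55 μs.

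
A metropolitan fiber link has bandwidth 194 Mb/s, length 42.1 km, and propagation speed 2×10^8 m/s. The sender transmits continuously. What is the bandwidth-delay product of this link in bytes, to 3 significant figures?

Propagation delay = 42100 / 200000000 = 0.0002105 s.
BDP = R × t_prop = 194000000 × 0.0002105 = 40837 bits.
In bytes: 40837/8 = 5100 bytes.

5100 bytes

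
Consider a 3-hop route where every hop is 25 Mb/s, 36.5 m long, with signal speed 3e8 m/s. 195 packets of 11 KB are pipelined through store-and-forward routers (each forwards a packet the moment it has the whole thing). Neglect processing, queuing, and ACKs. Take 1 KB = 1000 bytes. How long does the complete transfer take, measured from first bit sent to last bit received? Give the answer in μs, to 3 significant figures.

693000 μs

Per-hop transmission t_tx = L/R = 88000/25000000 = 3520 μs.
Per-hop propagation t_prop = 36.5/300000000 = 0.121667 μs.
Pipeline fill: first packet needs 3·t_tx to clear all hops; remaining 194 packets each add one t_tx.
Total = (3+195-1)·t_tx + 3·t_prop = 197·3520 + 3·0.121667 = 693000 μs.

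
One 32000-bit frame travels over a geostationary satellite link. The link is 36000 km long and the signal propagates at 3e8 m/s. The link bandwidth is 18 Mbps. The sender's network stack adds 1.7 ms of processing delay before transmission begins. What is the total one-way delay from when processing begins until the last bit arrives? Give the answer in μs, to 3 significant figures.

123000 μs

Transmission delay = L/R = 32000 / 18000000 = 1777.78 μs.
Propagation delay = d/s = 36000000 m / 300000000 m/s = 120000 μs.
Plus processing delay 1.7 ms = 1700 μs.
Total = 123000 μs.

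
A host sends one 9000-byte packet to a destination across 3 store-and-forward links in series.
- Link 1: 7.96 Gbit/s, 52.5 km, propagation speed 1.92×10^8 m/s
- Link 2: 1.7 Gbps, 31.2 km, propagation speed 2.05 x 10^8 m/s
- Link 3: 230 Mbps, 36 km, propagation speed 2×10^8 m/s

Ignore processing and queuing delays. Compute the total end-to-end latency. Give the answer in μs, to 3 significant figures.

970 μs

L = 9000 × 8 = 72000 bits.
Transmission delays (L/R per hop): 9.04523, 42.3529, 313.043 μs; sum = 364.442 μs.
Propagation delays (d/s per hop): 273.438, 152.195, 180 μs; sum = 605.633 μs.
End-to-end = 970 μs.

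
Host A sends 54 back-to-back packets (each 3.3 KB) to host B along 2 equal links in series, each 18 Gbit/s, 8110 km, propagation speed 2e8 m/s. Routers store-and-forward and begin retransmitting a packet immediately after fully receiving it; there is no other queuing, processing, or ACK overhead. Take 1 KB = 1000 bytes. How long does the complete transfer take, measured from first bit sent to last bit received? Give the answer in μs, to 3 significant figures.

Per-hop transmission t_tx = L/R = 26400/18000000000 = 1.46667 μs.
Per-hop propagation t_prop = 8110000/200000000 = 40550 μs.
Pipeline fill: first packet needs 2·t_tx to clear all hops; remaining 53 packets each add one t_tx.
Total = (2+54-1)·t_tx + 2·t_prop = 55·1.46667 + 2·40550 = 81200 μs.

81200 μs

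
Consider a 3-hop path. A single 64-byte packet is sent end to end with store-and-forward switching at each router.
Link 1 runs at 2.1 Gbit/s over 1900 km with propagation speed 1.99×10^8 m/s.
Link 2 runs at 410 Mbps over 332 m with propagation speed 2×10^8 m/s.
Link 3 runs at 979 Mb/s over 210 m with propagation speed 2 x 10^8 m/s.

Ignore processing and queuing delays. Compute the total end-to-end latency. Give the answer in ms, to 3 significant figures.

9.55 ms

L = 64 × 8 = 512 bits.
Transmission delays (L/R per hop): 0.00024381, 0.00124878, 0.000522983 ms; sum = 0.00201557 ms.
Propagation delays (d/s per hop): 9.54774, 0.00166, 0.00105 ms; sum = 9.55045 ms.
End-to-end = 9.55 ms.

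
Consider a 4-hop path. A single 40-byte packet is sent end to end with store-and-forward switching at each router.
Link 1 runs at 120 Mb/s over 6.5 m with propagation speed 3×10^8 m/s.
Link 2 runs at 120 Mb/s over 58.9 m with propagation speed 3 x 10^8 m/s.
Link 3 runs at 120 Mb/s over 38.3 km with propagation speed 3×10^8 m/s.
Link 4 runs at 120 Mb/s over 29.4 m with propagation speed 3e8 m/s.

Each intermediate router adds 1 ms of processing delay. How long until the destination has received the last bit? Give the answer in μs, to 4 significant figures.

3139 μs

L = 40 × 8 = 320 bits.
Transmission delay per hop = L/R = 320/120000000 = 2.66667 μs; 4 hops → 10.6667 μs.
Propagation delays (d/s per hop): 0.0216667, 0.196333, 127.667, 0.098 μs; sum = 127.983 μs.
Processing at 3 router(s): 3 × 1 ms = 3000 μs.
End-to-end = 3139 μs.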